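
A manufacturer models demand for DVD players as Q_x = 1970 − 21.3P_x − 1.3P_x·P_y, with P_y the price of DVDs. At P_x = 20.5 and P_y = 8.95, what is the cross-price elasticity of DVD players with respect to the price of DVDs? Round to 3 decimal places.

-0.184

At P_x = 20.5 and P_y = 8.95: Q_x = 1294.832.
∂Q_x/∂P_y = -1.3P_x = -1.3(20.5) = -26.6500.
ε = (∂Q_x/∂P_y)(P_y/Q_x) = -26.6500 × (8.95/1294.832) ≈ -0.184.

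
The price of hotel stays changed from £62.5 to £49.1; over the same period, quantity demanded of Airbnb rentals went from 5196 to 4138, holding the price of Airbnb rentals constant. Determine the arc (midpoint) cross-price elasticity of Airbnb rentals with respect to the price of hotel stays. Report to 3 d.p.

0.944

ΔQ_A = 4138 − 5196 = -1058; ΔP_B = 49.1 − 62.5 = -13.4.
Midpoints: Q̄_A = 4667.0, P̄_B = 55.80.
ε = (ΔQ_A/Q̄_A)/(ΔP_B/P̄_B) = (-1058/4667.0)/(-13.4/55.80) ≈ 0.944.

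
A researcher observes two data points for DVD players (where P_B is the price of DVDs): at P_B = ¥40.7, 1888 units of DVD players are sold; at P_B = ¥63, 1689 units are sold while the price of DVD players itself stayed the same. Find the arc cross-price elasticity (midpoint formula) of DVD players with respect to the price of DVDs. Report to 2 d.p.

-0.26

ΔQ_A = 1689 − 1888 = -199; ΔP_B = 63 − 40.7 = 22.3.
Midpoints: Q̄_A = 1788.5, P̄_B = 51.85.
ε = (ΔQ_A/Q̄_A)/(ΔP_B/P̄_B) = (-199/1788.5)/(22.3/51.85) ≈ -0.26.
ε < 0: DVD players and DVDs are complements.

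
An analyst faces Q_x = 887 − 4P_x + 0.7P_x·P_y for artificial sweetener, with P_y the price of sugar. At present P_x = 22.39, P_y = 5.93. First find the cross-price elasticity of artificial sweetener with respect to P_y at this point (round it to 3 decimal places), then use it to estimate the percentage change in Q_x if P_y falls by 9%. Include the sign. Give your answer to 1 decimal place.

At P_x = 22.39, P_y = 5.93: Q_x = 890.381.
∂Q_x/∂P_y = 0.7P_x = 15.6730.
ε = (∂Q_x/∂P_y)(P_y/Q_x) = 15.6730 × 5.93/890.381 ≈ 0.104.
%ΔQ_x ≈ ε × %ΔP_y = 0.104 × (-9%) = -0.9%.

-0.9%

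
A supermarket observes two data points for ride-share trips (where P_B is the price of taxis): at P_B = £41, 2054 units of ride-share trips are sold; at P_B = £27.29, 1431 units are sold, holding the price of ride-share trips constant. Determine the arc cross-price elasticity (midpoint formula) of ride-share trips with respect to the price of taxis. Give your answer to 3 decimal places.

ΔQ_A = 1431 − 2054 = -623; ΔP_B = 27.29 − 41 = -13.71.
Midpoints: Q̄_A = 1742.5, P̄_B = 34.14.
ε = (ΔQ_A/Q̄_A)/(ΔP_B/P̄_B) = (-623/1742.5)/(-13.71/34.14) ≈ 0.890.

0.890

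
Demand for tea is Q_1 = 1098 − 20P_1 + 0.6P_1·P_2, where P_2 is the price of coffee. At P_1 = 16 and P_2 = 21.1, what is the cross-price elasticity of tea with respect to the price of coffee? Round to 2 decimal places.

At P_1 = 16 and P_2 = 21.1: Q_1 = 980.56.
∂Q_1/∂P_2 = 0.6P_1 = 0.6(16) = 9.6000.
ε = (∂Q_1/∂P_2)(P_2/Q_1) = 9.6000 × (21.1/980.56) ≈ 0.21.
ε > 0: substitutes.

0.21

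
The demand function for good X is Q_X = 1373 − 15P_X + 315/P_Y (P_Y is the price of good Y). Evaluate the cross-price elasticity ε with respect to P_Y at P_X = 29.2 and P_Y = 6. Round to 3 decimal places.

At P_X = 29.2 and P_Y = 6: Q_X = 987.5.
∂Q_X/∂P_Y = −315/P_Y² = -8.7500.
ε = (∂Q_X/∂P_Y)(P_Y/Q_X) = -8.7500 × (6/987.5) ≈ -0.053.
ε < 0: complements.

-0.053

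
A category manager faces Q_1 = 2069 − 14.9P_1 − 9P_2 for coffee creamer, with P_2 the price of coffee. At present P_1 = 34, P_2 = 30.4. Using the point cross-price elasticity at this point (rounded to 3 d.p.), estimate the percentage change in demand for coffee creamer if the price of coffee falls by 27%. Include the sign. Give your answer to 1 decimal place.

At P_1 = 34, P_2 = 30.4: Q_1 = 1288.8.
∂Q_1/∂P_2 = -9.
ε = (∂Q_1/∂P_2)(P_2/Q_1) = -9.0000 × 30.4/1288.8 ≈ -0.212.
%ΔQ_1 ≈ ε × %ΔP_2 = -0.212 × (-27%) = 5.7%.

5.7%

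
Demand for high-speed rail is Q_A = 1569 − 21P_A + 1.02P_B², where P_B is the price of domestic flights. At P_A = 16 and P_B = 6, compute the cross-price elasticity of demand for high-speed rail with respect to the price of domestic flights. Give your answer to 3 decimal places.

At P_A = 16 and P_B = 6: Q_A = 1269.72.
∂Q_A/∂P_B = 2.04P_B = 2.04(6) = 12.2400.
ε = (∂Q_A/∂P_B)(P_B/Q_A) = 12.2400 × (6/1269.72) ≈ 0.058.

0.058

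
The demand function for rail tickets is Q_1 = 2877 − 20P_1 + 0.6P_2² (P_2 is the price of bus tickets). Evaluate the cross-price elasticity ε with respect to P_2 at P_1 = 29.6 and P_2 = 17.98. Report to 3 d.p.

0.156

At P_1 = 29.6 and P_2 = 17.98: Q_1 = 2478.968.
∂Q_1/∂P_2 = 1.2P_2 = 1.2(17.98) = 21.5760.
ε = (∂Q_1/∂P_2)(P_2/Q_1) = 21.5760 × (17.98/2478.968) ≈ 0.156.
ε > 0: substitutes.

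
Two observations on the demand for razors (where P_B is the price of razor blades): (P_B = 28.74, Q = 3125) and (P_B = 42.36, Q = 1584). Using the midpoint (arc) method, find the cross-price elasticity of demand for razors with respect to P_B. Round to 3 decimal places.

-1.708

ΔQ_A = 1584 − 3125 = -1541; ΔP_B = 42.36 − 28.74 = 13.62.
Midpoints: Q̄_A = 2354.5, P̄_B = 35.55.
ε = (ΔQ_A/Q̄_A)/(ΔP_B/P̄_B) = (-1541/2354.5)/(13.62/35.55) ≈ -1.708.
ε < 0: razors and razor blades are complements.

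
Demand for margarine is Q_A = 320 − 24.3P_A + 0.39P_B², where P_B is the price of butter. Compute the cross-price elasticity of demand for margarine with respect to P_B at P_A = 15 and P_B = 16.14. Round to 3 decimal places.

3.559

At P_A = 15 and P_B = 16.14: Q_A = 57.095.
∂Q_A/∂P_B = 0.78P_B = 0.78(16.14) = 12.5892.
ε = (∂Q_A/∂P_B)(P_B/Q_A) = 12.5892 × (16.14/57.095) ≈ 3.559.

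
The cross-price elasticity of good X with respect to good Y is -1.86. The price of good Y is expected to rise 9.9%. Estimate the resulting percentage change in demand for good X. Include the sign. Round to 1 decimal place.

-18.4%

%ΔQ ≈ ε × %ΔP of good Y = -1.86 × (9.9%) = -18.4%.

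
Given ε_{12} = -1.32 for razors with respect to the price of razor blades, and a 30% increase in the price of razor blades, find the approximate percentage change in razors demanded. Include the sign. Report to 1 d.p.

%ΔQ ≈ ε × %ΔP of razor blades = -1.32 × (30%) = -39.6%.
Demand for razors falls by about 39.6%.

-39.6%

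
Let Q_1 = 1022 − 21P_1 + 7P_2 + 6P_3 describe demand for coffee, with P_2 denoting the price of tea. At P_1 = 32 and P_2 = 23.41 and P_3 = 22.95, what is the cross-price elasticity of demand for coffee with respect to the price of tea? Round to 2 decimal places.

At P_1 = 32 and P_2 = 23.41 and P_3 = 22.95: Q_1 = 651.57.
∂Q_1/∂P_2 = 7.
ε = (∂Q_1/∂P_2)(P_2/Q_1) = 7 × (23.41/651.57) ≈ 0.25.
Since ε > 0, coffee and tea are substitutes.

0.25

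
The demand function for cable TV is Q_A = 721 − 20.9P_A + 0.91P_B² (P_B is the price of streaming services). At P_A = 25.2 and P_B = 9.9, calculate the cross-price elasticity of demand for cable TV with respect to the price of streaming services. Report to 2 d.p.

At P_A = 25.2 and P_B = 9.9: Q_A = 283.509.
∂Q_A/∂P_B = 1.82P_B = 1.82(9.9) = 18.0180.
ε = (∂Q_A/∂P_B)(P_B/Q_A) = 18.0180 × (9.9/283.509) ≈ 0.63.

0.63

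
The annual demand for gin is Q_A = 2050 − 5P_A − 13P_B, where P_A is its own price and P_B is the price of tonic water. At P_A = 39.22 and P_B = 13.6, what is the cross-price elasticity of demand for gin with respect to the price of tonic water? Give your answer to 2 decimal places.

-0.11

At P_A = 39.22 and P_B = 13.6: Q_A = 1677.1.
∂Q_A/∂P_B = -13.
ε = (∂Q_A/∂P_B)(P_B/Q_A) = -13 × (13.6/1677.1) ≈ -0.11.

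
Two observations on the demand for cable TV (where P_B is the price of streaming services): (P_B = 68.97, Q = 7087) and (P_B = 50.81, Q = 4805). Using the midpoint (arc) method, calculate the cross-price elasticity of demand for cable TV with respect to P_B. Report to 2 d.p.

ΔQ_A = 4805 − 7087 = -2282; ΔP_B = 50.81 − 68.97 = -18.16.
Midpoints: Q̄_A = 5946.0, P̄_B = 59.89.
ε = (ΔQ_A/Q̄_A)/(ΔP_B/P̄_B) = (-2282/5946.0)/(-18.16/59.89) ≈ 1.27.

1.27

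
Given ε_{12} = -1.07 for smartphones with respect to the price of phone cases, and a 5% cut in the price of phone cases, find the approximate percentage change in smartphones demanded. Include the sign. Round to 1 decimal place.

5.4%

%ΔQ ≈ ε × %ΔP of phone cases = -1.07 × (-5%) = 5.4%.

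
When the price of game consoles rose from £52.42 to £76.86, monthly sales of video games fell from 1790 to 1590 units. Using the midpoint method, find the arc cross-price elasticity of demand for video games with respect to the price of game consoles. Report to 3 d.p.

-0.313

ΔQ_A = 1590 − 1790 = -200; ΔP_B = 76.86 − 52.42 = 24.44.
Midpoints: Q̄_A = 1690.0, P̄_B = 64.64.
ε = (ΔQ_A/Q̄_A)/(ΔP_B/P̄_B) = (-200/1690.0)/(24.44/64.64) ≈ -0.313.
ε < 0: video games and game consoles are complements.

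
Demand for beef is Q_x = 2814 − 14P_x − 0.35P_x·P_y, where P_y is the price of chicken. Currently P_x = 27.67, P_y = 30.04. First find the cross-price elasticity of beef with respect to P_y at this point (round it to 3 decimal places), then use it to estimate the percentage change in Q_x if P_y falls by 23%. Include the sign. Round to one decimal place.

At P_x = 27.67, P_y = 30.04: Q_x = 2135.698.
∂Q_x/∂P_y = -0.35P_x = -9.6845.
ε = (∂Q_x/∂P_y)(P_y/Q_x) = -9.6845 × 30.04/2135.698 ≈ -0.136.
%ΔQ_x ≈ ε × %ΔP_y = -0.136 × (-23%) = 3.1%.

3.1%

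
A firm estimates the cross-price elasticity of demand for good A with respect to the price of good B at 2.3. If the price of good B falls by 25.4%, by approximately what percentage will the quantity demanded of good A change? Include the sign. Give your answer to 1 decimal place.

-58.4%

%ΔQ ≈ ε × %ΔP of good B = 2.3 × (-25.4%) = -58.4%.
Demand for good A falls by about 58.4%.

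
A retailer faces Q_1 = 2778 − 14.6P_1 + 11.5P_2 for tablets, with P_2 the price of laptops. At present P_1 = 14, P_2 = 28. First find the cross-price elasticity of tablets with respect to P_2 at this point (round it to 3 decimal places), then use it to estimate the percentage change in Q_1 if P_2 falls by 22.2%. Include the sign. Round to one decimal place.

-2.5%

At P_1 = 14, P_2 = 28: Q_1 = 2895.6.
∂Q_1/∂P_2 = 11.5.
ε = (∂Q_1/∂P_2)(P_2/Q_1) = 11.5000 × 28/2895.6 ≈ 0.111.
%ΔQ_1 ≈ ε × %ΔP_2 = 0.111 × (-22.2%) = -2.5%.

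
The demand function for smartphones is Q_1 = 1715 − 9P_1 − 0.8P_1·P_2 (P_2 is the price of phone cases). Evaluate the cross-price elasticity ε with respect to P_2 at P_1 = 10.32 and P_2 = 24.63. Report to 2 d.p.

-0.14

At P_1 = 10.32 and P_2 = 24.63: Q_1 = 1418.775.
∂Q_1/∂P_2 = -0.8P_1 = -0.8(10.32) = -8.2560.
ε = (∂Q_1/∂P_2)(P_2/Q_1) = -8.2560 × (24.63/1418.775) ≈ -0.14.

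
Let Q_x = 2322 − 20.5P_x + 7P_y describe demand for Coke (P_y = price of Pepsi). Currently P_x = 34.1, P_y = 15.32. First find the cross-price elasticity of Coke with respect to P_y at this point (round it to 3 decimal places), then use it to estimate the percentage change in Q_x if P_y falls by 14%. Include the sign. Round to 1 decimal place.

At P_x = 34.1, P_y = 15.32: Q_x = 1730.19.
∂Q_x/∂P_y = 7.
ε = (∂Q_x/∂P_y)(P_y/Q_x) = 7.0000 × 15.32/1730.19 ≈ 0.062.
%ΔQ_x ≈ ε × %ΔP_y = 0.062 × (-14%) = -0.9%.

-0.9%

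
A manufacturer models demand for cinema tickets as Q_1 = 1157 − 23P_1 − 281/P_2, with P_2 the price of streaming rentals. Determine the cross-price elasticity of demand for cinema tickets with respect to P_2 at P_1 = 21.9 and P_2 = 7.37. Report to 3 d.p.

At P_1 = 21.9 and P_2 = 7.37: Q_1 = 615.172.
∂Q_1/∂P_2 = 281/P_2² = 5.1733.
ε = (∂Q_1/∂P_2)(P_2/Q_1) = 5.1733 × (7.37/615.172) ≈ 0.062.
ε > 0: substitutes.

0.062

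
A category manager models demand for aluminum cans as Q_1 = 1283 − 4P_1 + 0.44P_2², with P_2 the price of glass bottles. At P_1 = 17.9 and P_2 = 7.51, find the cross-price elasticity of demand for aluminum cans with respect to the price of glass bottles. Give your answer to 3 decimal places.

0.040

At P_1 = 17.9 and P_2 = 7.51: Q_1 = 1236.216.
∂Q_1/∂P_2 = 0.88P_2 = 0.88(7.51) = 6.6088.
ε = (∂Q_1/∂P_2)(P_2/Q_1) = 6.6088 × (7.51/1236.216) ≈ 0.040.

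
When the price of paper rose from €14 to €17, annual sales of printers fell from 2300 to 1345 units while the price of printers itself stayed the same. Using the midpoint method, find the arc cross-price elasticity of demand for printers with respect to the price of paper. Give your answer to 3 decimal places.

ΔQ_A = 1345 − 2300 = -955; ΔP_B = 17 − 14 = 3.
Midpoints: Q̄_A = 1822.5, P̄_B = 15.50.
ε = (ΔQ_A/Q̄_A)/(ΔP_B/P̄_B) = (-955/1822.5)/(3/15.50) ≈ -2.707.

-2.707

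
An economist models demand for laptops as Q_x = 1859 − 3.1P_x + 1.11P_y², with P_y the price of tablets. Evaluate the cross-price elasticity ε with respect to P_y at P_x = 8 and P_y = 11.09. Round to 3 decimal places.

0.139

At P_x = 8 and P_y = 11.09: Q_x = 1970.717.
∂Q_x/∂P_y = 2.22P_y = 2.22(11.09) = 24.6198.
ε = (∂Q_x/∂P_y)(P_y/Q_x) = 24.6198 × (11.09/1970.717) ≈ 0.139.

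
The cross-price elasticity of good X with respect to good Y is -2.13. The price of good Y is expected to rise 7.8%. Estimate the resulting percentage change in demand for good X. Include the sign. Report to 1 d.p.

%ΔQ ≈ ε × %ΔP of good Y = -2.13 × (7.8%) = -16.6%.

-16.6%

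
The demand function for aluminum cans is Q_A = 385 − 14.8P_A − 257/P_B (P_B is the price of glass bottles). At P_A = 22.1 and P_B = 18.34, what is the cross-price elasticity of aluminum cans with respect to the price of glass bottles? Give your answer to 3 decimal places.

0.319

At P_A = 22.1 and P_B = 18.34: Q_A = 43.907.
∂Q_A/∂P_B = 257/P_B² = 0.7641.
ε = (∂Q_A/∂P_B)(P_B/Q_A) = 0.7641 × (18.34/43.907) ≈ 0.319.
ε > 0: substitutes.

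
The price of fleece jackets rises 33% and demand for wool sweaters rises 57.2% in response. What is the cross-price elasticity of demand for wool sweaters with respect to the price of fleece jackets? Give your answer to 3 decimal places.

1.733

ε = (%ΔQ of wool sweaters) / (%ΔP of fleece jackets) = (57.2%) / (33%) ≈ 1.733.
Positive cross-price elasticity: substitutes.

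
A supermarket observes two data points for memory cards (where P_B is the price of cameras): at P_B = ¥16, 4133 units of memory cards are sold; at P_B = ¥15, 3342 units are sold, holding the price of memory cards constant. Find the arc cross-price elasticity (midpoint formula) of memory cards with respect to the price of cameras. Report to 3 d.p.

ΔQ_A = 3342 − 4133 = -791; ΔP_B = 15 − 16 = -1.
Midpoints: Q̄_A = 3737.5, P̄_B = 15.50.
ε = (ΔQ_A/Q̄_A)/(ΔP_B/P̄_B) = (-791/3737.5)/(-1/15.50) ≈ 3.280.
ε > 0: memory cards and cameras are substitutes.

3.280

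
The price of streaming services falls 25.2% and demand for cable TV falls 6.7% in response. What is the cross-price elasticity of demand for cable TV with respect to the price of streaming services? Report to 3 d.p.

ε = (%ΔQ of cable TV) / (%ΔP of streaming services) = (-6.7%) / (-25.2%) ≈ 0.266.
Positive cross-price elasticity: substitutes.

0.266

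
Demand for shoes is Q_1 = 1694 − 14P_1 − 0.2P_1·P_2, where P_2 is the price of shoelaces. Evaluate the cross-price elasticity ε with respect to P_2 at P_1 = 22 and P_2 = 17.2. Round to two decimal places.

-0.06

At P_1 = 22 and P_2 = 17.2: Q_1 = 1310.32.
∂Q_1/∂P_2 = -0.2P_1 = -0.2(22) = -4.4000.
ε = (∂Q_1/∂P_2)(P_2/Q_1) = -4.4000 × (17.2/1310.32) ≈ -0.06.
ε < 0: complements.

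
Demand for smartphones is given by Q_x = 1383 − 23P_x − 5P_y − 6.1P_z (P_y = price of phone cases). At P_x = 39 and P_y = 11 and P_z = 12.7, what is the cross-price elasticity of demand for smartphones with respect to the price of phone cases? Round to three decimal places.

-0.156

At P_x = 39 and P_y = 11 and P_z = 12.7: Q_x = 353.53.
∂Q_x/∂P_y = -5.
ε = (∂Q_x/∂P_y)(P_y/Q_x) = -5 × (11/353.53) ≈ -0.156.
Since ε < 0, smartphones and phone cases are complements.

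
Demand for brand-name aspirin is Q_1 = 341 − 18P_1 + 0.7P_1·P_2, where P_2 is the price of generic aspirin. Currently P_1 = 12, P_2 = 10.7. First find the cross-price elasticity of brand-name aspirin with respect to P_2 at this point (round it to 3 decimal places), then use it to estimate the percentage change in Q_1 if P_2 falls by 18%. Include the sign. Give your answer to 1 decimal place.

-7.5%

At P_1 = 12, P_2 = 10.7: Q_1 = 214.88.
∂Q_1/∂P_2 = 0.7P_1 = 8.4000.
ε = (∂Q_1/∂P_2)(P_2/Q_1) = 8.4000 × 10.7/214.88 ≈ 0.418.
%ΔQ_1 ≈ ε × %ΔP_2 = 0.418 × (-18%) = -7.5%.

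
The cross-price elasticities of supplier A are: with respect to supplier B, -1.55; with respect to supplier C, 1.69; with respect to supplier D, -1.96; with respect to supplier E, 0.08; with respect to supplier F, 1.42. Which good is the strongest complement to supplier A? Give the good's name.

Complements have ε < 0. The most negative value is -1.96 (supplier D).

supplier D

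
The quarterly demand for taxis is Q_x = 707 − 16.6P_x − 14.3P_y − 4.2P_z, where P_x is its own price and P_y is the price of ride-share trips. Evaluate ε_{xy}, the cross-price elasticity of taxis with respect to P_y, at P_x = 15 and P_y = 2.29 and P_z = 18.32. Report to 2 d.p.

-0.09

At P_x = 15 and P_y = 2.29 and P_z = 18.32: Q_x = 348.309.
∂Q_x/∂P_y = -14.3.
ε = (∂Q_x/∂P_y)(P_y/Q_x) = -14.3 × (2.29/348.309) ≈ -0.09.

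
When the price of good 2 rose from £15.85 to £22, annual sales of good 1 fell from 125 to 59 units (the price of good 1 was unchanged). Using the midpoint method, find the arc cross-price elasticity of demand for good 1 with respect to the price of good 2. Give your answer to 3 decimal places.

ΔQ_1 = 59 − 125 = -66; ΔP_2 = 22 − 15.85 = 6.15.
Midpoints: Q̄_1 = 92.0, P̄_2 = 18.93.
ε = (ΔQ_1/Q̄_1)/(ΔP_2/P̄_2) = (-66/92.0)/(6.15/18.93) ≈ -2.208.

-2.208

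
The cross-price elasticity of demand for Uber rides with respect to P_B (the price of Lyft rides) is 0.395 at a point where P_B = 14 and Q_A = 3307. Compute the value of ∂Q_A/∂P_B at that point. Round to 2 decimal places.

93.30

ε = (∂Q_A/∂P_B)·(P_B/Q_A) ⇒ ∂Q_A/∂P_B = ε·Q_A/P_B = 0.395 × 3307/14 ≈ 93.30.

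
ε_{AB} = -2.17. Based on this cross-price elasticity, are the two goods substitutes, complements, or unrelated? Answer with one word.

complements

ε = -2.17 < 0, so a higher price of good B lowers demand for good A: complements.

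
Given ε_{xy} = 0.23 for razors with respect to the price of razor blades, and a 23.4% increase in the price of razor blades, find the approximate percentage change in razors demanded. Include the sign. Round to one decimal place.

%ΔQ ≈ ε × %ΔP of razor blades = 0.23 × (23.4%) = 5.4%.

5.4%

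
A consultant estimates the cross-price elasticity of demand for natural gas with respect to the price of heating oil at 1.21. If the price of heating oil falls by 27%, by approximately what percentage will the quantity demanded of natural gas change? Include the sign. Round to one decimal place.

%ΔQ ≈ ε × %ΔP of heating oil = 1.21 × (-27%) = -32.7%.

-32.7%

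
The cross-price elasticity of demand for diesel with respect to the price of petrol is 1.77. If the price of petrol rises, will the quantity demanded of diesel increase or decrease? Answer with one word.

increase

ε > 0 and the price of petrol rises, so the quantity of diesel moves in the same direction: it increases.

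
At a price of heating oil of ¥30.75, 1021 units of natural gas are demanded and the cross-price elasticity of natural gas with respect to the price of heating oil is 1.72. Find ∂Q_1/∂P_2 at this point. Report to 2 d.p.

57.11

ε = (∂Q_1/∂P_2)·(P_2/Q_1) ⇒ ∂Q_1/∂P_2 = ε·Q_1/P_2 = 1.72 × 1021/30.75 ≈ 57.11.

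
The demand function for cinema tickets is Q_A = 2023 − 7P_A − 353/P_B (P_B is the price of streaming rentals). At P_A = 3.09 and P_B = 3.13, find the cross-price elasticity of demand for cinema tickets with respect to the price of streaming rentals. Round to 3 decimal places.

0.060

At P_A = 3.09 and P_B = 3.13: Q_A = 1888.590.
∂Q_A/∂P_B = 353/P_B² = 36.0318.
ε = (∂Q_A/∂P_B)(P_B/Q_A) = 36.0318 × (3.13/1888.590) ≈ 0.060.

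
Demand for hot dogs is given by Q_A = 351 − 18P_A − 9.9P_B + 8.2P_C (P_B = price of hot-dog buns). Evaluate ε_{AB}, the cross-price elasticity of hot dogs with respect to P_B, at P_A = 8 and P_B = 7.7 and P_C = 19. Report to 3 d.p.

-0.266

At P_A = 8 and P_B = 7.7 and P_C = 19: Q_A = 286.57.
∂Q_A/∂P_B = -9.9.
ε = (∂Q_A/∂P_B)(P_B/Q_A) = -9.9 × (7.7/286.57) ≈ -0.266.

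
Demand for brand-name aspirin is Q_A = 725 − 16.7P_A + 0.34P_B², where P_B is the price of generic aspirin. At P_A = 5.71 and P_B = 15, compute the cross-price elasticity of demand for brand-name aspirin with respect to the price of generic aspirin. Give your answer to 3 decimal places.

At P_A = 5.71 and P_B = 15: Q_A = 706.143.
∂Q_A/∂P_B = 0.68P_B = 0.68(15) = 10.2000.
ε = (∂Q_A/∂P_B)(P_B/Q_A) = 10.2000 × (15/706.143) ≈ 0.217.
ε > 0: substitutes.

0.217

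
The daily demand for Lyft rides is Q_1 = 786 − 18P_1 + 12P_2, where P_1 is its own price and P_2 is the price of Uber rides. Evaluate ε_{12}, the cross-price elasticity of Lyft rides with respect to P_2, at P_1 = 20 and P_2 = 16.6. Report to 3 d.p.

0.319

At P_1 = 20 and P_2 = 16.6: Q_1 = 625.2.
∂Q_1/∂P_2 = 12.
ε = (∂Q_1/∂P_2)(P_2/Q_1) = 12 × (16.6/625.2) ≈ 0.319.
Since ε > 0, Lyft rides and Uber rides are substitutes.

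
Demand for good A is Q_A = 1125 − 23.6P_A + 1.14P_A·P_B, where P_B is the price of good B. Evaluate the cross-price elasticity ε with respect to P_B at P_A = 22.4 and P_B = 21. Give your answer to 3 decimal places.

0.473

At P_A = 22.4 and P_B = 21: Q_A = 1132.616.
∂Q_A/∂P_B = 1.14P_A = 1.14(22.4) = 25.5360.
ε = (∂Q_A/∂P_B)(P_B/Q_A) = 25.5360 × (21/1132.616) ≈ 0.473.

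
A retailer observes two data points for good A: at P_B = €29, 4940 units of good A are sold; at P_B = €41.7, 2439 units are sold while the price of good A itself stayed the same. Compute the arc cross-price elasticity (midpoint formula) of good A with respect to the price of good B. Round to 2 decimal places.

ΔQ_A = 2439 − 4940 = -2501; ΔP_B = 41.7 − 29 = 12.7.
Midpoints: Q̄_A = 3689.5, P̄_B = 35.35.
ε = (ΔQ_A/Q̄_A)/(ΔP_B/P̄_B) = (-2501/3689.5)/(12.7/35.35) ≈ -1.89.

-1.89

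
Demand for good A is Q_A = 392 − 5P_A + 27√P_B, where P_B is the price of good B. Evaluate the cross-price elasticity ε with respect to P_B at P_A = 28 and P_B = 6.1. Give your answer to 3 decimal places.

At P_A = 28 and P_B = 6.1: Q_A = 318.685.
∂Q_A/∂P_B = 27/(2√P_B) = 27/(2√6.1) = 5.4660.
ε = (∂Q_A/∂P_B)(P_B/Q_A) = 5.4660 × (6.1/318.685) ≈ 0.105.

0.105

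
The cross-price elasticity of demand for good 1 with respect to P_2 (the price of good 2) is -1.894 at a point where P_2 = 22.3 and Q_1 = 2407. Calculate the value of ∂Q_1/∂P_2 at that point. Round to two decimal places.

ε = (∂Q_1/∂P_2)·(P_2/Q_1) ⇒ ∂Q_1/∂P_2 = ε·Q_1/P_2 = -1.894 × 2407/22.3 ≈ -204.43.

-204.43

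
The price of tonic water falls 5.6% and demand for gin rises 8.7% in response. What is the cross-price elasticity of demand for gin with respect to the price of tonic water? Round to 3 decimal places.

-1.554

ε = (%ΔQ of gin) / (%ΔP of tonic water) = (8.7%) / (-5.6%) ≈ -1.554.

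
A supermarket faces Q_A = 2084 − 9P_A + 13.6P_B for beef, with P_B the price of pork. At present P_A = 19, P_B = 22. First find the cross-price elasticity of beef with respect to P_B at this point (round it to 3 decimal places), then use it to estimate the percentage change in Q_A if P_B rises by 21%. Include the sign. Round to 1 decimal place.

2.8%

At P_A = 19, P_B = 22: Q_A = 2212.2.
∂Q_A/∂P_B = 13.6.
ε = (∂Q_A/∂P_B)(P_B/Q_A) = 13.6000 × 22/2212.2 ≈ 0.135.
%ΔQ_A ≈ ε × %ΔP_B = 0.135 × (21%) = 2.8%.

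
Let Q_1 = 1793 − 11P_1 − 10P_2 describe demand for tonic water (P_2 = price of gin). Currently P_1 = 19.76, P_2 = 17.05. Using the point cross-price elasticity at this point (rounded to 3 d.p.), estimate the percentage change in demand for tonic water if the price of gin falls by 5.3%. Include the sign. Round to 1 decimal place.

At P_1 = 19.76, P_2 = 17.05: Q_1 = 1405.14.
∂Q_1/∂P_2 = -10.
ε = (∂Q_1/∂P_2)(P_2/Q_1) = -10.0000 × 17.05/1405.14 ≈ -0.121.
%ΔQ_1 ≈ ε × %ΔP_2 = -0.121 × (-5.3%) = 0.6%.

0.6%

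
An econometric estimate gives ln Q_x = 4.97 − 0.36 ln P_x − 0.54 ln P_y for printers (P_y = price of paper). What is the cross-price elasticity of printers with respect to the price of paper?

In a log-linear (constant-elasticity) demand function, the coefficient on ln P_y is the cross-price elasticity.
ε = -0.54. Negative, so printers and paper are complements.

-0.54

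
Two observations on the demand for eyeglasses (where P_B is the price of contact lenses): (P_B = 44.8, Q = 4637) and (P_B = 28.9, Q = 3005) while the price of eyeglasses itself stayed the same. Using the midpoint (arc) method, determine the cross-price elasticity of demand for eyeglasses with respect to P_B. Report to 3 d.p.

ΔQ_A = 3005 − 4637 = -1632; ΔP_B = 28.9 − 44.8 = -15.9.
Midpoints: Q̄_A = 3821.0, P̄_B = 36.85.
ε = (ΔQ_A/Q̄_A)/(ΔP_B/P̄_B) = (-1632/3821.0)/(-15.9/36.85) ≈ 0.990.
ε > 0: eyeglasses and contact lenses are substitutes.

0.990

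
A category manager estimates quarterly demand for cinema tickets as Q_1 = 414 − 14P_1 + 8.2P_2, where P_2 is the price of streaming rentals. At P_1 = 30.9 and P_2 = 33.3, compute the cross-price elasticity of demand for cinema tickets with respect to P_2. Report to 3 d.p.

1.073

At P_1 = 30.9 and P_2 = 33.3: Q_1 = 254.46.
∂Q_1/∂P_2 = 8.2.
ε = (∂Q_1/∂P_2)(P_2/Q_1) = 8.2 × (33.3/254.46) ≈ 1.073.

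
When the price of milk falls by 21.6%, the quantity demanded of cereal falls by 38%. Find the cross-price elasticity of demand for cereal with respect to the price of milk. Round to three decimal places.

ε = (%ΔQ of cereal) / (%ΔP of milk) = (-38%) / (-21.6%) ≈ 1.759.
Positive cross-price elasticity: substitutes.

1.759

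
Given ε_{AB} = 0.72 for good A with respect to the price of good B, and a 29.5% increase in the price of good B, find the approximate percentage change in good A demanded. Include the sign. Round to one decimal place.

%ΔQ ≈ ε × %ΔP of good B = 0.72 × (29.5%) = 21.2%.

21.2%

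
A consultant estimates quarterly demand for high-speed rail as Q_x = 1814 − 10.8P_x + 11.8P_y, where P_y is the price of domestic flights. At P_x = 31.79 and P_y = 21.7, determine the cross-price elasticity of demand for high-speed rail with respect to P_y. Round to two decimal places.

0.15

At P_x = 31.79 and P_y = 21.7: Q_x = 1726.728.
∂Q_x/∂P_y = 11.8.
ε = (∂Q_x/∂P_y)(P_y/Q_x) = 11.8 × (21.7/1726.728) ≈ 0.15.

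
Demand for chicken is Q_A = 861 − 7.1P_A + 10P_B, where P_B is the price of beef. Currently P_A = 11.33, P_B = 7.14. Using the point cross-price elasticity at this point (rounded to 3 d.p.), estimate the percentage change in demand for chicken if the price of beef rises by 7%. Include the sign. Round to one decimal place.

At P_A = 11.33, P_B = 7.14: Q_A = 851.957.
∂Q_A/∂P_B = 10.
ε = (∂Q_A/∂P_B)(P_B/Q_A) = 10.0000 × 7.14/851.957 ≈ 0.084.
%ΔQ_A ≈ ε × %ΔP_B = 0.084 × (7%) = 0.6%.

0.6%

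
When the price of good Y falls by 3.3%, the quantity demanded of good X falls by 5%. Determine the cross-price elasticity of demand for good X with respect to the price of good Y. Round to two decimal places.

1.52

ε = (%ΔQ of good X) / (%ΔP of good Y) = (-5%) / (-3.3%) ≈ 1.52.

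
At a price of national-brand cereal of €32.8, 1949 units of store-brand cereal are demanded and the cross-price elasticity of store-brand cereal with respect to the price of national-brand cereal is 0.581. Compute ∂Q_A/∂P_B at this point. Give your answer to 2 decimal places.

ε = (∂Q_A/∂P_B)·(P_B/Q_A) ⇒ ∂Q_A/∂P_B = ε·Q_A/P_B = 0.581 × 1949/32.8 ≈ 34.52.

34.52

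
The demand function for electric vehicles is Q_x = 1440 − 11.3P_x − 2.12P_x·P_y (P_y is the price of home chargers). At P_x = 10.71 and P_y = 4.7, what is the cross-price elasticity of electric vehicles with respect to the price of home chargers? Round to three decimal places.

At P_x = 10.71 and P_y = 4.7: Q_x = 1212.263.
∂Q_x/∂P_y = -2.12P_x = -2.12(10.71) = -22.7052.
ε = (∂Q_x/∂P_y)(P_y/Q_x) = -22.7052 × (4.7/1212.263) ≈ -0.088.

-0.088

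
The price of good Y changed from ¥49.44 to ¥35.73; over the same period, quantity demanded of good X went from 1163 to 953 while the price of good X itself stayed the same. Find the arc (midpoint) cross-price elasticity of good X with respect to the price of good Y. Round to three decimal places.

0.617

ΔQ_X = 953 − 1163 = -210; ΔP_Y = 35.73 − 49.44 = -13.71.
Midpoints: Q̄_X = 1058.0, P̄_Y = 42.58.
ε = (ΔQ_X/Q̄_X)/(ΔP_Y/P̄_Y) = (-210/1058.0)/(-13.71/42.58) ≈ 0.617.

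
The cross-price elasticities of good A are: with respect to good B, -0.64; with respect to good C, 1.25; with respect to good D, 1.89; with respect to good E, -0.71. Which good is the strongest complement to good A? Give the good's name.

Complements have ε < 0. The most negative value is -0.71 (good E).

good E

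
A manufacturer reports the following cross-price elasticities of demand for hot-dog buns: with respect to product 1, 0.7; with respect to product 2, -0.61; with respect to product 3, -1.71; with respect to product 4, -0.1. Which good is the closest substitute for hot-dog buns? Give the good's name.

Substitutes have ε > 0. Among the positive values, 0.7 (product 1) is largest.

product 1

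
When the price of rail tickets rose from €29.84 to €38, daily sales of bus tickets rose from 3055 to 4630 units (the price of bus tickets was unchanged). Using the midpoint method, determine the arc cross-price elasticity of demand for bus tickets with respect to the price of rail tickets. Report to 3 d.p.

ΔQ_A = 4630 − 3055 = 1575; ΔP_B = 38 − 29.84 = 8.16.
Midpoints: Q̄_A = 3842.5, P̄_B = 33.92.
ε = (ΔQ_A/Q̄_A)/(ΔP_B/P̄_B) = (1575/3842.5)/(8.16/33.92) ≈ 1.704.
ε > 0: bus tickets and rail tickets are substitutes.

1.704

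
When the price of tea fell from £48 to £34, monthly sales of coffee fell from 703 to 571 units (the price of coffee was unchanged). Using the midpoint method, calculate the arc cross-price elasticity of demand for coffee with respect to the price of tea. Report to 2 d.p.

ΔQ_A = 571 − 703 = -132; ΔP_B = 34 − 48 = -14.
Midpoints: Q̄_A = 637.0, P̄_B = 41.00.
ε = (ΔQ_A/Q̄_A)/(ΔP_B/P̄_B) = (-132/637.0)/(-14/41.00) ≈ 0.61.

0.61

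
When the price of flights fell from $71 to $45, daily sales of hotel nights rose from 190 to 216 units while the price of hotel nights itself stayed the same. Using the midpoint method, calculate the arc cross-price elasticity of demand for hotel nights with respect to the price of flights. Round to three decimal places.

ΔQ_A = 216 − 190 = 26; ΔP_B = 45 − 71 = -26.
Midpoints: Q̄_A = 203.0, P̄_B = 58.00.
ε = (ΔQ_A/Q̄_A)/(ΔP_B/P̄_B) = (26/203.0)/(-26/58.00) ≈ -0.286.

-0.286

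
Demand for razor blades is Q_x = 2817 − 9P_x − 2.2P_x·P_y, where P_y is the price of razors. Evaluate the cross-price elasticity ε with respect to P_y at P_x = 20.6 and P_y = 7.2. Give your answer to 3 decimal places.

-0.142

At P_x = 20.6 and P_y = 7.2: Q_x = 2305.296.
∂Q_x/∂P_y = -2.2P_x = -2.2(20.6) = -45.3200.
ε = (∂Q_x/∂P_y)(P_y/Q_x) = -45.3200 × (7.2/2305.296) ≈ -0.142.
ε < 0: complements.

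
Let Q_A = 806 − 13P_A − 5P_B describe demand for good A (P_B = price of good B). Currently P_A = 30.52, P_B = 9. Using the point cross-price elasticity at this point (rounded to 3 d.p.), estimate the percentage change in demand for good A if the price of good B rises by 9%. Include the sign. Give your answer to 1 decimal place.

At P_A = 30.52, P_B = 9: Q_A = 364.24.
∂Q_A/∂P_B = -5.
ε = (∂Q_A/∂P_B)(P_B/Q_A) = -5.0000 × 9/364.24 ≈ -0.124.
%ΔQ_A ≈ ε × %ΔP_B = -0.124 × (9%) = -1.1%.

-1.1%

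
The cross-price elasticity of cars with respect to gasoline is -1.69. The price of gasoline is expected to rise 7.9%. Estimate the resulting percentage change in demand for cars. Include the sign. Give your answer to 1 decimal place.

%ΔQ ≈ ε × %ΔP of gasoline = -1.69 × (7.9%) = -13.4%.

-13.4%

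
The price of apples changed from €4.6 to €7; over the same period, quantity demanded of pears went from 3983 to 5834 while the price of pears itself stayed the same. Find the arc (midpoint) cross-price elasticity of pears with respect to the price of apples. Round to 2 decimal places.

ΔQ_A = 5834 − 3983 = 1851; ΔP_B = 7 − 4.6 = 2.4.
Midpoints: Q̄_A = 4908.5, P̄_B = 5.80.
ε = (ΔQ_A/Q̄_A)/(ΔP_B/P̄_B) = (1851/4908.5)/(2.4/5.80) ≈ 0.91.
ε > 0: pears and apples are substitutes.

0.91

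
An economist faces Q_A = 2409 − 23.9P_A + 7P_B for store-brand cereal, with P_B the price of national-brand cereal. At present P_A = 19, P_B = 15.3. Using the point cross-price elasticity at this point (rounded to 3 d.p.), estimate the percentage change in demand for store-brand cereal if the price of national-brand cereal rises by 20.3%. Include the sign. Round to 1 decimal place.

At P_A = 19, P_B = 15.3: Q_A = 2062.
∂Q_A/∂P_B = 7.
ε = (∂Q_A/∂P_B)(P_B/Q_A) = 7.0000 × 15.3/2062 ≈ 0.052.
%ΔQ_A ≈ ε × %ΔP_B = 0.052 × (20.3%) = 1.1%.

1.1%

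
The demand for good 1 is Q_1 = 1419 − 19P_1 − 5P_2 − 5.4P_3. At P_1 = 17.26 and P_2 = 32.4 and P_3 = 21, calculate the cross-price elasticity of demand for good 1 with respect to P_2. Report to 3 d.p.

-0.199

At P_1 = 17.26 and P_2 = 32.4 and P_3 = 21: Q_1 = 815.66.
∂Q_1/∂P_2 = -5.
ε = (∂Q_1/∂P_2)(P_2/Q_1) = -5 × (32.4/815.66) ≈ -0.199.
Since ε < 0, good 1 and good 2 are complements.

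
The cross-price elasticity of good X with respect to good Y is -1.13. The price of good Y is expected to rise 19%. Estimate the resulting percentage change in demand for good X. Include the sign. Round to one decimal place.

-21.5%

%ΔQ ≈ ε × %ΔP of good Y = -1.13 × (19%) = -21.5%.
Demand for good X falls by about 21.5%.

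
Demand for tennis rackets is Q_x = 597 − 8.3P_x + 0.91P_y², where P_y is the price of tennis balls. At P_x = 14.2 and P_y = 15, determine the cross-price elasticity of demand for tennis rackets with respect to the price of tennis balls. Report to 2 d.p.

0.60

At P_x = 14.2 and P_y = 15: Q_x = 683.89.
∂Q_x/∂P_y = 1.82P_y = 1.82(15) = 27.3000.
ε = (∂Q_x/∂P_y)(P_y/Q_x) = 27.3000 × (15/683.89) ≈ 0.60.
ε > 0: substitutes.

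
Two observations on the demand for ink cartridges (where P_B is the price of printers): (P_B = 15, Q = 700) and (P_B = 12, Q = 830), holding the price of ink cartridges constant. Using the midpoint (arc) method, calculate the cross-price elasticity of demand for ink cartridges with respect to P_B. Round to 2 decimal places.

-0.76

ΔQ_A = 830 − 700 = 130; ΔP_B = 12 − 15 = -3.
Midpoints: Q̄_A = 765.0, P̄_B = 13.50.
ε = (ΔQ_A/Q̄_A)/(ΔP_B/P̄_B) = (130/765.0)/(-3/13.50) ≈ -0.76.
ε < 0: ink cartridges and printers are complements.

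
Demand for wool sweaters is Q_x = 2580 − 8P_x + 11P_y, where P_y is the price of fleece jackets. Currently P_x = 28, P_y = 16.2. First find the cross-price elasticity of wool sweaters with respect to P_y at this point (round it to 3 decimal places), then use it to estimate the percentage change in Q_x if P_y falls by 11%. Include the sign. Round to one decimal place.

At P_x = 28, P_y = 16.2: Q_x = 2534.2.
∂Q_x/∂P_y = 11.
ε = (∂Q_x/∂P_y)(P_y/Q_x) = 11.0000 × 16.2/2534.2 ≈ 0.070.
%ΔQ_x ≈ ε × %ΔP_y = 0.070 × (-11%) = -0.8%.

-0.8%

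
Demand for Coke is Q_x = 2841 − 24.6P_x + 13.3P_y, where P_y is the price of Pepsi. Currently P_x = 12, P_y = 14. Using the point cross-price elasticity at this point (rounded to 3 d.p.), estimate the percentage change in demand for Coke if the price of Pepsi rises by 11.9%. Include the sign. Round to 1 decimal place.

0.8%

At P_x = 12, P_y = 14: Q_x = 2732.
∂Q_x/∂P_y = 13.3.
ε = (∂Q_x/∂P_y)(P_y/Q_x) = 13.3000 × 14/2732 ≈ 0.068.
%ΔQ_x ≈ ε × %ΔP_y = 0.068 × (11.9%) = 0.8%.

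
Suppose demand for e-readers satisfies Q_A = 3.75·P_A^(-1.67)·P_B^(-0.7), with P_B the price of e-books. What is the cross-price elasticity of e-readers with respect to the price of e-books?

-0.70

In a log-linear (constant-elasticity) demand function, the coefficient on the exponent of P_B is the cross-price elasticity.
ε = -0.70. Negative, so e-readers and e-books are complements.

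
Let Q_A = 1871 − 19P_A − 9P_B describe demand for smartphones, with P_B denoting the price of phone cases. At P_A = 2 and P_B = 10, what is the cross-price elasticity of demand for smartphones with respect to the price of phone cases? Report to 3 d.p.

-0.052

At P_A = 2 and P_B = 10: Q_A = 1743.
∂Q_A/∂P_B = -9.
ε = (∂Q_A/∂P_B)(P_B/Q_A) = -9 × (10/1743) ≈ -0.052.
Since ε < 0, smartphones and phone cases are complements.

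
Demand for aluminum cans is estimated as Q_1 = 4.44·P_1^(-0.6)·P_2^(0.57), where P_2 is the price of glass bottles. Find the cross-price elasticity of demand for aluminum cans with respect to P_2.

In a log-linear (constant-elasticity) demand function, the coefficient on the exponent of P_2 is the cross-price elasticity.
ε = 0.57. Positive, so aluminum cans and glass bottles are substitutes.

0.57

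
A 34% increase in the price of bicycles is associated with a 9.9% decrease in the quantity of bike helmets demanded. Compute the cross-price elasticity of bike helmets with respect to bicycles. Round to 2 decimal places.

ε = (%ΔQ of bike helmets) / (%ΔP of bicycles) = (-9.9%) / (34%) ≈ -0.29.

-0.29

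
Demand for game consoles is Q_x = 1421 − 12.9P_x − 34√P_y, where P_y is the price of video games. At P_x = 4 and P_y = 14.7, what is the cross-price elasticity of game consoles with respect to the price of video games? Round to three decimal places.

At P_x = 4 and P_y = 14.7: Q_x = 1239.042.
∂Q_x/∂P_y = -34/(2√P_y) = -34/(2√14.7) = -4.4339.
ε = (∂Q_x/∂P_y)(P_y/Q_x) = -4.4339 × (14.7/1239.042) ≈ -0.053.
ε < 0: complements.

-0.053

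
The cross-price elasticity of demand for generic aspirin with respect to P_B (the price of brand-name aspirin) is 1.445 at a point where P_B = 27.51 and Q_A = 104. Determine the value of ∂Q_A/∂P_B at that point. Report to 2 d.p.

5.46

ε = (∂Q_A/∂P_B)·(P_B/Q_A) ⇒ ∂Q_A/∂P_B = ε·Q_A/P_B = 1.445 × 104/27.51 ≈ 5.46.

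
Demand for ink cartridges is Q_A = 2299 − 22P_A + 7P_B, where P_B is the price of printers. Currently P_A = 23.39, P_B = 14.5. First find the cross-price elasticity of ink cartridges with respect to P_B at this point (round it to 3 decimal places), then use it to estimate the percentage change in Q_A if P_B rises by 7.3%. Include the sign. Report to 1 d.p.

0.4%

At P_A = 23.39, P_B = 14.5: Q_A = 1885.92.
∂Q_A/∂P_B = 7.
ε = (∂Q_A/∂P_B)(P_B/Q_A) = 7.0000 × 14.5/1885.92 ≈ 0.054.
%ΔQ_A ≈ ε × %ΔP_B = 0.054 × (7.3%) = 0.4%.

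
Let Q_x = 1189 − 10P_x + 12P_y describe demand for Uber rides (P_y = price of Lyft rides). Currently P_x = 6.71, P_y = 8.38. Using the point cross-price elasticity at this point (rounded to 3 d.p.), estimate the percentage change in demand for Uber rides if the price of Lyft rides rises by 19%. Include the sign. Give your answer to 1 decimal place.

1.6%

At P_x = 6.71, P_y = 8.38: Q_x = 1222.46.
∂Q_x/∂P_y = 12.
ε = (∂Q_x/∂P_y)(P_y/Q_x) = 12.0000 × 8.38/1222.46 ≈ 0.082.
%ΔQ_x ≈ ε × %ΔP_y = 0.082 × (19%) = 1.6%.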